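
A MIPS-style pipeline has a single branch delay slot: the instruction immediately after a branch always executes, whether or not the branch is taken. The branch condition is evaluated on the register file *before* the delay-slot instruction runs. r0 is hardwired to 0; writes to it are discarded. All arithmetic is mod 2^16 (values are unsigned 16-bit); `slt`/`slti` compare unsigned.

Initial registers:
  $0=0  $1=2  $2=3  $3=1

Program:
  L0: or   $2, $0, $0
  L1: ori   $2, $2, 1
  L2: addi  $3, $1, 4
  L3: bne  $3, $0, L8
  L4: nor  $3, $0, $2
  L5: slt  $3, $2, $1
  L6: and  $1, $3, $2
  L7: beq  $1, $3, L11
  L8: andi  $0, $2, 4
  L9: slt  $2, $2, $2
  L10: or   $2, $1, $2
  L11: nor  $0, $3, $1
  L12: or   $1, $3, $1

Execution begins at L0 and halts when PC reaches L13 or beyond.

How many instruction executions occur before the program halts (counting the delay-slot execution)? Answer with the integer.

10

  step pc=0: or   $2, $0, $0  regs=(0,2,0,1)
  step pc=1: ori   $2, $2, 1  regs=(0,2,1,1)
  step pc=2: addi  $3, $1, 4  regs=(0,2,1,6)
  step pc=3: bne  $3, $0, L8  cond=T  regs=(0,2,1,6)
  step pc=4: nor  $3, $0, $2  regs=(0,2,1,65534)
  step pc=8: andi  $0, $2, 4  regs=(0,2,1,65534)
  step pc=9: slt  $2, $2, $2  regs=(0,2,0,65534)
  step pc=10: or   $2, $1, $2  regs=(0,2,2,65534)
  step pc=11: nor  $0, $3, $1  regs=(0,2,2,65534)
  step pc=12: or   $1, $3, $1  regs=(0,65534,2,65534)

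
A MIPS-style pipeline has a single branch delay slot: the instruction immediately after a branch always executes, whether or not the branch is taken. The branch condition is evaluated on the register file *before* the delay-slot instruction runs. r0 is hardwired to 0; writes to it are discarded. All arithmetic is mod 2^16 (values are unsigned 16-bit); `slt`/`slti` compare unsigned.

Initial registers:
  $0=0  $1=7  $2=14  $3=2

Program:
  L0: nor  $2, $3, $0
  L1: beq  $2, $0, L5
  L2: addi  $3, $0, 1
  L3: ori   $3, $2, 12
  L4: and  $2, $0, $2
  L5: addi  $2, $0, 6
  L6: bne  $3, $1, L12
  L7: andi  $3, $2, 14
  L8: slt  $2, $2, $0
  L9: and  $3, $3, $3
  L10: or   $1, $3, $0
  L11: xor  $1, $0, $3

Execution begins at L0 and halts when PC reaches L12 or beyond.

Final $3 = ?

#0 nor  $2, $3, $0 ; 0/7/65533/2
#1 beq  $2, $0, L5 ; 0/7/65533/2 ; →fallthru
#2 addi  $3, $0, 1 ; 0/7/65533/1
#3 ori   $3, $2, 12 ; 0/7/65533/65533
#4 and  $2, $0, $2 ; 0/7/0/65533
#5 addi  $2, $0, 6 ; 0/7/6/65533
#6 bne  $3, $1, L12 ; 0/7/6/65533 ; →target
#7 andi  $3, $2, 14 ; 0/7/6/6

6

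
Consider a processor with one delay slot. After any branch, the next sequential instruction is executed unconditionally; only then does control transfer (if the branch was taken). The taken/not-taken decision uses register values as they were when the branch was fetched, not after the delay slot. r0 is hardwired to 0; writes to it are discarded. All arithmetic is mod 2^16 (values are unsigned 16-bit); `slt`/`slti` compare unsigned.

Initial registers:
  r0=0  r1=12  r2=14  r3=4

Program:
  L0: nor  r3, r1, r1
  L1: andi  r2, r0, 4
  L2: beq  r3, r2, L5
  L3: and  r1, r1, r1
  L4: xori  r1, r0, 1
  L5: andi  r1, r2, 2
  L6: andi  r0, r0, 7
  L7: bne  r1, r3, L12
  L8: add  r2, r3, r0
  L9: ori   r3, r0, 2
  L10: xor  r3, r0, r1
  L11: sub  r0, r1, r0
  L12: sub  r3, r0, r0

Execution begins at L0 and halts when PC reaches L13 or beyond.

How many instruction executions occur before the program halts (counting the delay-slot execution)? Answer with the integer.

10

  step pc=0: nor  r3, r1, r1  regs=(0,12,14,65523)
  step pc=1: andi  r2, r0, 4  regs=(0,12,0,65523)
  step pc=2: beq  r3, r2, L5  cond=F  regs=(0,12,0,65523)
  step pc=3: and  r1, r1, r1  regs=(0,12,0,65523)
  step pc=4: xori  r1, r0, 1  regs=(0,1,0,65523)
  step pc=5: andi  r1, r2, 2  regs=(0,0,0,65523)
  step pc=6: andi  r0, r0, 7  regs=(0,0,0,65523)
  step pc=7: bne  r1, r3, L12  cond=T  regs=(0,0,0,65523)
  step pc=8: add  r2, r3, r0  regs=(0,0,65523,65523)
  step pc=12: sub  r3, r0, r0  regs=(0,0,65523,0)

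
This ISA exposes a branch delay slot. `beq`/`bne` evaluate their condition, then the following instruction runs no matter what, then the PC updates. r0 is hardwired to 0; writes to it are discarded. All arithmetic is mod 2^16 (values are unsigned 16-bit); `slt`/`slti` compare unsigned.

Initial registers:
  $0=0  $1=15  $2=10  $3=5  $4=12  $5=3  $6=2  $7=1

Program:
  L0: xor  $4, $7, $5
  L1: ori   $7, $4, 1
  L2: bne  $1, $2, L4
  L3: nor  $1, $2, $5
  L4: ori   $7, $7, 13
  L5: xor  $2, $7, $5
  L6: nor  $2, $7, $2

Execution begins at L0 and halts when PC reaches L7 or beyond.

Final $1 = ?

[0] xor  $4, $7, $5  →  {$0:0, $1:15, $2:10, $3:5, $4:2, $5:3, $6:2, $7:1}
[1] ori   $7, $4, 1  →  {$0:0, $1:15, $2:10, $3:5, $4:2, $5:3, $6:2, $7:3}
[2] bne  $1, $2, L4  →  {$0:0, $1:15, $2:10, $3:5, $4:2, $5:3, $6:2, $7:3}  ⟨branch taken⟩
[3] nor  $1, $2, $5  →  {$0:0, $1:65524, $2:10, $3:5, $4:2, $5:3, $6:2, $7:3}
[4] ori   $7, $7, 13  →  {$0:0, $1:65524, $2:10, $3:5, $4:2, $5:3, $6:2, $7:15}
[5] xor  $2, $7, $5  →  {$0:0, $1:65524, $2:12, $3:5, $4:2, $5:3, $6:2, $7:15}
[6] nor  $2, $7, $2  →  {$0:0, $1:65524, $2:65520, $3:5, $4:2, $5:3, $6:2, $7:15}

65524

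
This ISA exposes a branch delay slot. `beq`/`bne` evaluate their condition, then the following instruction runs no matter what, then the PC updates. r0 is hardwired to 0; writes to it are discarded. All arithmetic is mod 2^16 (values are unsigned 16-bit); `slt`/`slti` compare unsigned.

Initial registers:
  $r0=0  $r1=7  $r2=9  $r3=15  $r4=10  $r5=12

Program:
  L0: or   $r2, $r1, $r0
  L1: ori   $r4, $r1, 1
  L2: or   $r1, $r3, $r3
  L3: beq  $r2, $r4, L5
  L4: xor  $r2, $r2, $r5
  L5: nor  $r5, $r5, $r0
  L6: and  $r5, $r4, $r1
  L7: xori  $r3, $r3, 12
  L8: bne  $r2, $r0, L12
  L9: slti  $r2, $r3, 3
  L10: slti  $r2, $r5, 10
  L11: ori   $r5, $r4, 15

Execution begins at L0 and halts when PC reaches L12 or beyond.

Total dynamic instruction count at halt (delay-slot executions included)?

10

  step pc=0: or   $r2, $r1, $r0  regs=(0,7,7,15,10,12)
  step pc=1: ori   $r4, $r1, 1  regs=(0,7,7,15,7,12)
  step pc=2: or   $r1, $r3, $r3  regs=(0,15,7,15,7,12)
  step pc=3: beq  $r2, $r4, L5  cond=T  regs=(0,15,7,15,7,12)
  step pc=4: xor  $r2, $r2, $r5  regs=(0,15,11,15,7,12)
  step pc=5: nor  $r5, $r5, $r0  regs=(0,15,11,15,7,65523)
  step pc=6: and  $r5, $r4, $r1  regs=(0,15,11,15,7,7)
  step pc=7: xori  $r3, $r3, 12  regs=(0,15,11,3,7,7)
  step pc=8: bne  $r2, $r0, L12  cond=T  regs=(0,15,11,3,7,7)
  step pc=9: slti  $r2, $r3, 3  regs=(0,15,0,3,7,7)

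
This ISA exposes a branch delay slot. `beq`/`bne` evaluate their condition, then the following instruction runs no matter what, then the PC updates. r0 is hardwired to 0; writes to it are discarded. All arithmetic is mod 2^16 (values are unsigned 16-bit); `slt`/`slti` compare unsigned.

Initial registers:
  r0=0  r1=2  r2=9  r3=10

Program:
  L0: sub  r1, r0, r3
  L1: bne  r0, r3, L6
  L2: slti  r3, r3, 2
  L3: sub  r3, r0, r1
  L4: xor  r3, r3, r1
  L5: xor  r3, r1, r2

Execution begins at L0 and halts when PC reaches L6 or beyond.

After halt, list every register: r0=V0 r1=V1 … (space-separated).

r0=0 r1=65526 r2=9 r3=0

  step pc=0: sub  r1, r0, r3  regs=(0,65526,9,10)
  step pc=1: bne  r0, r3, L6  cond=T  regs=(0,65526,9,10)
  step pc=2: slti  r3, r3, 2  regs=(0,65526,9,0)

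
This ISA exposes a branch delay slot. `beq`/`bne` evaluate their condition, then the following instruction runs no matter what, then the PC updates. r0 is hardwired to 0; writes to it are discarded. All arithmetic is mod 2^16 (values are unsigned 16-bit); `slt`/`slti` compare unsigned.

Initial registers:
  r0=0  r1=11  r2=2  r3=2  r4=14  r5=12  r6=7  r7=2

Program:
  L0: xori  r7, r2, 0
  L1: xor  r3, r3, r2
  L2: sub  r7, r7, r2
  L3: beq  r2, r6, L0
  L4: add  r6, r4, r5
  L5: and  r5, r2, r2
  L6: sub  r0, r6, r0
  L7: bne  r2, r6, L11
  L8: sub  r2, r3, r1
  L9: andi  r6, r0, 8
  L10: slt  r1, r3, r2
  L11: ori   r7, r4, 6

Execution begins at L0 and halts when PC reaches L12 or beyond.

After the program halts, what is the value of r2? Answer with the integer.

#0 xori  r7, r2, 0 ; 0/11/2/2/14/12/7/2
#1 xor  r3, r3, r2 ; 0/11/2/0/14/12/7/2
#2 sub  r7, r7, r2 ; 0/11/2/0/14/12/7/0
#3 beq  r2, r6, L0 ; 0/11/2/0/14/12/7/0 ; →fallthru
#4 add  r6, r4, r5 ; 0/11/2/0/14/12/26/0
#5 and  r5, r2, r2 ; 0/11/2/0/14/2/26/0
#6 sub  r0, r6, r0 ; 0/11/2/0/14/2/26/0
#7 bne  r2, r6, L11 ; 0/11/2/0/14/2/26/0 ; →target
#8 sub  r2, r3, r1 ; 0/11/65525/0/14/2/26/0
#11 ori   r7, r4, 6 ; 0/11/65525/0/14/2/26/14

65525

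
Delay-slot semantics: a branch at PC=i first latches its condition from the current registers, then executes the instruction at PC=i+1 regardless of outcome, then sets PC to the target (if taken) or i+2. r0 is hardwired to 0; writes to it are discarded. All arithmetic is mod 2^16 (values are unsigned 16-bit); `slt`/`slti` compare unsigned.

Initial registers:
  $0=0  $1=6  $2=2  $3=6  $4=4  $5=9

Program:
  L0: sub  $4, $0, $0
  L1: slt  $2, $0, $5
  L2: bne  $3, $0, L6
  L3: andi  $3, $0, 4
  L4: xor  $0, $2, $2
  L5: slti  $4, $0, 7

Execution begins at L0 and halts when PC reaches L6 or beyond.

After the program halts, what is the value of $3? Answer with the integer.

0

#0 sub  $4, $0, $0 ; 0/6/2/6/0/9
#1 slt  $2, $0, $5 ; 0/6/1/6/0/9
#2 bne  $3, $0, L6 ; 0/6/1/6/0/9 ; →target
#3 andi  $3, $0, 4 ; 0/6/1/0/0/9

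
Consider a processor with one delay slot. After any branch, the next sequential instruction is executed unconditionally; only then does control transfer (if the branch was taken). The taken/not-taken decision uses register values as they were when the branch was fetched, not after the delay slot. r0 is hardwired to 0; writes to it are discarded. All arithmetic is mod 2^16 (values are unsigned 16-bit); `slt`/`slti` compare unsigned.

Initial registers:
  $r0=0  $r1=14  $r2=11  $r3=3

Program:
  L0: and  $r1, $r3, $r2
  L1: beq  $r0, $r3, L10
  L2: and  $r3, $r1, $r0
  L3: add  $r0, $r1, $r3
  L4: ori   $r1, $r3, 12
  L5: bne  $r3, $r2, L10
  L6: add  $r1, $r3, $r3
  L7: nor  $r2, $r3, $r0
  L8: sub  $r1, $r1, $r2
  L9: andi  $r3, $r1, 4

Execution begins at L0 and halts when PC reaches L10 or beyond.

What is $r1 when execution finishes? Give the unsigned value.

0

PC=0  and  $r1, $r3, $r2     | $r0=0 $r1=3 $r2=11 $r3=3
PC=1  beq  $r0, $r3, L10     | $r0=0 $r1=3 $r2=11 $r3=3  [not taken]
PC=2  and  $r3, $r1, $r0     | $r0=0 $r1=3 $r2=11 $r3=0
PC=3  add  $r0, $r1, $r3     | $r0=0 $r1=3 $r2=11 $r3=0
PC=4  ori   $r1, $r3, 12     | $r0=0 $r1=12 $r2=11 $r3=0
PC=5  bne  $r3, $r2, L10     | $r0=0 $r1=12 $r2=11 $r3=0  [TAKEN]
PC=6  add  $r1, $r3, $r3     | $r0=0 $r1=0 $r2=11 $r3=0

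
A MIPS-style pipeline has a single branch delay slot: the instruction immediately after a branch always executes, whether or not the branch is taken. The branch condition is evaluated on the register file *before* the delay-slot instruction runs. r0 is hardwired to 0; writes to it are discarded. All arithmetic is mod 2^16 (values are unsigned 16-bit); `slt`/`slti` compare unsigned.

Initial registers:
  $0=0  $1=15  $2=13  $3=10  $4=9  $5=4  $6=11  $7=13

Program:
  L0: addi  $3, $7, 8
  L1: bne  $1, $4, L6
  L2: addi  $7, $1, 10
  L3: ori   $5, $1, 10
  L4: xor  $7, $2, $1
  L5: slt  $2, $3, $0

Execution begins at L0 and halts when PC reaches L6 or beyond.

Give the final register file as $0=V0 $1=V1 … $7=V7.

#0 addi  $3, $7, 8 ; 0/15/13/21/9/4/11/13
#1 bne  $1, $4, L6 ; 0/15/13/21/9/4/11/13 ; →target
#2 addi  $7, $1, 10 ; 0/15/13/21/9/4/11/25

$0=0 $1=15 $2=13 $3=21 $4=9 $5=4 $6=11 $7=25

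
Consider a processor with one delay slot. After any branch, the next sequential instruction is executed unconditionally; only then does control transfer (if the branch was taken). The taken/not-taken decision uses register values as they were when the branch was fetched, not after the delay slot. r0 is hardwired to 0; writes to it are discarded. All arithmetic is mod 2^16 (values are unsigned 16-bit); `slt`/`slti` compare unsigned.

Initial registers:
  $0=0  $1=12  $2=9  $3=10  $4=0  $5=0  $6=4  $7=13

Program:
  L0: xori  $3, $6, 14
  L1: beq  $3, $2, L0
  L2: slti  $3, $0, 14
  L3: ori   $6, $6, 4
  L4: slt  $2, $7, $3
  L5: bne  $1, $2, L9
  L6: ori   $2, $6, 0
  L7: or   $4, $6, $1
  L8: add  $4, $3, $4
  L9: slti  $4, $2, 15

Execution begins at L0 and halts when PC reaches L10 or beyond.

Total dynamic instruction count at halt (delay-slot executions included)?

  step pc=0: xori  $3, $6, 14  regs=(0,12,9,10,0,0,4,13)
  step pc=1: beq  $3, $2, L0  cond=F  regs=(0,12,9,10,0,0,4,13)
  step pc=2: slti  $3, $0, 14  regs=(0,12,9,1,0,0,4,13)
  step pc=3: ori   $6, $6, 4  regs=(0,12,9,1,0,0,4,13)
  step pc=4: slt  $2, $7, $3  regs=(0,12,0,1,0,0,4,13)
  step pc=5: bne  $1, $2, L9  cond=T  regs=(0,12,0,1,0,0,4,13)
  step pc=6: ori   $2, $6, 0  regs=(0,12,4,1,0,0,4,13)
  step pc=9: slti  $4, $2, 15  regs=(0,12,4,1,1,0,4,13)

8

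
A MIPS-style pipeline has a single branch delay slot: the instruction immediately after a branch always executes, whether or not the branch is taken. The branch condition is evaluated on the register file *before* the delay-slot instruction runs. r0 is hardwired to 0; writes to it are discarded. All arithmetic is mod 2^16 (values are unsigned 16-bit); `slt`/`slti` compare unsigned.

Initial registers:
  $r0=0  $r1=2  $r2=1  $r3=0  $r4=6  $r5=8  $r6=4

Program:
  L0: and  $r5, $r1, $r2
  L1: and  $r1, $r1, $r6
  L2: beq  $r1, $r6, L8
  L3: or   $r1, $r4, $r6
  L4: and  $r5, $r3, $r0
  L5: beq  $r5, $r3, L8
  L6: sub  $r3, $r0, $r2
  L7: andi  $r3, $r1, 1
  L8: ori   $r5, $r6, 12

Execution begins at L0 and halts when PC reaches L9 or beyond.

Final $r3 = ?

65535

[0] and  $r5, $r1, $r2  →  {$r0:0, $r1:2, $r2:1, $r3:0, $r4:6, $r5:0, $r6:4}
[1] and  $r1, $r1, $r6  →  {$r0:0, $r1:0, $r2:1, $r3:0, $r4:6, $r5:0, $r6:4}
[2] beq  $r1, $r6, L8  →  {$r0:0, $r1:0, $r2:1, $r3:0, $r4:6, $r5:0, $r6:4}  ⟨branch fallthrough⟩
[3] or   $r1, $r4, $r6  →  {$r0:0, $r1:6, $r2:1, $r3:0, $r4:6, $r5:0, $r6:4}
[4] and  $r5, $r3, $r0  →  {$r0:0, $r1:6, $r2:1, $r3:0, $r4:6, $r5:0, $r6:4}
[5] beq  $r5, $r3, L8  →  {$r0:0, $r1:6, $r2:1, $r3:0, $r4:6, $r5:0, $r6:4}  ⟨branch taken⟩
[6] sub  $r3, $r0, $r2  →  {$r0:0, $r1:6, $r2:1, $r3:65535, $r4:6, $r5:0, $r6:4}
[8] ori   $r5, $r6, 12  →  {$r0:0, $r1:6, $r2:1, $r3:65535, $r4:6, $r5:12, $r6:4}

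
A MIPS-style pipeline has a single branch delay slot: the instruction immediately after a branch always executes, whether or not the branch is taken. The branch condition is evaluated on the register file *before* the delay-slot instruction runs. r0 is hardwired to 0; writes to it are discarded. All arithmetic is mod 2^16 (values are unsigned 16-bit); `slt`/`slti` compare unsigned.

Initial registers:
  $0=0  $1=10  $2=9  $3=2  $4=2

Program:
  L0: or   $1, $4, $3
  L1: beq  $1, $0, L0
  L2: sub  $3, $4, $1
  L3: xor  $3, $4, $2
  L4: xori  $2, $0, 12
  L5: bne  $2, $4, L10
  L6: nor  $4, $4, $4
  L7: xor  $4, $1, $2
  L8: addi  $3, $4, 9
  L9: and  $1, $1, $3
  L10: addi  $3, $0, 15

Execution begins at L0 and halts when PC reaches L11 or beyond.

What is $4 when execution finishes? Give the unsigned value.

65533

[0] or   $1, $4, $3  →  {$0:0, $1:2, $2:9, $3:2, $4:2}
[1] beq  $1, $0, L0  →  {$0:0, $1:2, $2:9, $3:2, $4:2}  ⟨branch fallthrough⟩
[2] sub  $3, $4, $1  →  {$0:0, $1:2, $2:9, $3:0, $4:2}
[3] xor  $3, $4, $2  →  {$0:0, $1:2, $2:9, $3:11, $4:2}
[4] xori  $2, $0, 12  →  {$0:0, $1:2, $2:12, $3:11, $4:2}
[5] bne  $2, $4, L10  →  {$0:0, $1:2, $2:12, $3:11, $4:2}  ⟨branch taken⟩
[6] nor  $4, $4, $4  →  {$0:0, $1:2, $2:12, $3:11, $4:65533}
[10] addi  $3, $0, 15  →  {$0:0, $1:2, $2:12, $3:15, $4:65533}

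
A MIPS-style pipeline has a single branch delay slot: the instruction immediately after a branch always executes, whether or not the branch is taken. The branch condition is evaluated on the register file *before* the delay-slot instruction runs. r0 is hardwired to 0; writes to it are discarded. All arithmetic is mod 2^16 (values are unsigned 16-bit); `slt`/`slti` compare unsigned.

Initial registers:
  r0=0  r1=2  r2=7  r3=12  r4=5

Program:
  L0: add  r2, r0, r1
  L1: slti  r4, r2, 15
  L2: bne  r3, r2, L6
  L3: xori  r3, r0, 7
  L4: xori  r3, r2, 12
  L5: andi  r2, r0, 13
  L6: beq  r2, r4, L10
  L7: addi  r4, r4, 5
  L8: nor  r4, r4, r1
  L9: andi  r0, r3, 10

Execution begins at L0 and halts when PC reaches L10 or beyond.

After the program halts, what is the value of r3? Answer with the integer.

7

  step pc=0: add  r2, r0, r1  regs=(0,2,2,12,5)
  step pc=1: slti  r4, r2, 15  regs=(0,2,2,12,1)
  step pc=2: bne  r3, r2, L6  cond=T  regs=(0,2,2,12,1)
  step pc=3: xori  r3, r0, 7  regs=(0,2,2,7,1)
  step pc=6: beq  r2, r4, L10  cond=F  regs=(0,2,2,7,1)
  step pc=7: addi  r4, r4, 5  regs=(0,2,2,7,6)
  step pc=8: nor  r4, r4, r1  regs=(0,2,2,7,65529)
  step pc=9: andi  r0, r3, 10  regs=(0,2,2,7,65529)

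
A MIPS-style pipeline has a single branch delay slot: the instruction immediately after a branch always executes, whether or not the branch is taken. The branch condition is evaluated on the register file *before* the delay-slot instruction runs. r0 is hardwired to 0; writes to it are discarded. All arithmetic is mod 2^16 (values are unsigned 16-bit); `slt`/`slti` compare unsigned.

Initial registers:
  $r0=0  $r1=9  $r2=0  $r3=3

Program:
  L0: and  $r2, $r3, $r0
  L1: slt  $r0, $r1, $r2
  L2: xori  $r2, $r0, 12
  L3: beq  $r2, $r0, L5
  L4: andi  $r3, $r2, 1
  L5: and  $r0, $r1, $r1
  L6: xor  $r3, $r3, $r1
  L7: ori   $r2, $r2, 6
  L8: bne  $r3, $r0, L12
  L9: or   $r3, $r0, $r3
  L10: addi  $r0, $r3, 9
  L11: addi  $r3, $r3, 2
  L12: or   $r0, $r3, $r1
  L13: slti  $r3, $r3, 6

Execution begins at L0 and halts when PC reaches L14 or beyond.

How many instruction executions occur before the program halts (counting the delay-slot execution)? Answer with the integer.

PC=0  and  $r2, $r3, $r0     | $r0=0 $r1=9 $r2=0 $r3=3
PC=1  slt  $r0, $r1, $r2     | $r0=0 $r1=9 $r2=0 $r3=3
PC=2  xori  $r2, $r0, 12     | $r0=0 $r1=9 $r2=12 $r3=3
PC=3  beq  $r2, $r0, L5      | $r0=0 $r1=9 $r2=12 $r3=3  [not taken]
PC=4  andi  $r3, $r2, 1      | $r0=0 $r1=9 $r2=12 $r3=0
PC=5  and  $r0, $r1, $r1     | $r0=0 $r1=9 $r2=12 $r3=0
PC=6  xor  $r3, $r3, $r1     | $r0=0 $r1=9 $r2=12 $r3=9
PC=7  ori   $r2, $r2, 6      | $r0=0 $r1=9 $r2=14 $r3=9
PC=8  bne  $r3, $r0, L12     | $r0=0 $r1=9 $r2=14 $r3=9  [TAKEN]
PC=9  or   $r3, $r0, $r3     | $r0=0 $r1=9 $r2=14 $r3=9
PC=12 or   $r0, $r3, $r1     | $r0=0 $r1=9 $r2=14 $r3=9
PC=13 slti  $r3, $r3, 6      | $r0=0 $r1=9 $r2=14 $r3=0

12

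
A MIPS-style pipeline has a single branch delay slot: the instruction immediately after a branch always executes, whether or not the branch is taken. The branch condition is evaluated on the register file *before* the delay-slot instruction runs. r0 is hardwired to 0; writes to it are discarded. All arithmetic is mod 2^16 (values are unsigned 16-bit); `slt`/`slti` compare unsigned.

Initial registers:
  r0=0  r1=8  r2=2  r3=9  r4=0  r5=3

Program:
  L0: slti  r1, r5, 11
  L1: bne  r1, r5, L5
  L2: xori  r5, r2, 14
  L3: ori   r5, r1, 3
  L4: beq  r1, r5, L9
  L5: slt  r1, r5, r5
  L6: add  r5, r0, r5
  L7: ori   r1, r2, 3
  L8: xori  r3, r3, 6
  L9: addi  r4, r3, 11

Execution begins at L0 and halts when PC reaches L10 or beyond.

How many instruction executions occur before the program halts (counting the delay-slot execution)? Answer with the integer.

[0] slti  r1, r5, 11  →  {r0:0, r1:1, r2:2, r3:9, r4:0, r5:3}
[1] bne  r1, r5, L5  →  {r0:0, r1:1, r2:2, r3:9, r4:0, r5:3}  ⟨branch taken⟩
[2] xori  r5, r2, 14  →  {r0:0, r1:1, r2:2, r3:9, r4:0, r5:12}
[5] slt  r1, r5, r5  →  {r0:0, r1:0, r2:2, r3:9, r4:0, r5:12}
[6] add  r5, r0, r5  →  {r0:0, r1:0, r2:2, r3:9, r4:0, r5:12}
[7] ori   r1, r2, 3  →  {r0:0, r1:3, r2:2, r3:9, r4:0, r5:12}
[8] xori  r3, r3, 6  →  {r0:0, r1:3, r2:2, r3:15, r4:0, r5:12}
[9] addi  r4, r3, 11  →  {r0:0, r1:3, r2:2, r3:15, r4:26, r5:12}

8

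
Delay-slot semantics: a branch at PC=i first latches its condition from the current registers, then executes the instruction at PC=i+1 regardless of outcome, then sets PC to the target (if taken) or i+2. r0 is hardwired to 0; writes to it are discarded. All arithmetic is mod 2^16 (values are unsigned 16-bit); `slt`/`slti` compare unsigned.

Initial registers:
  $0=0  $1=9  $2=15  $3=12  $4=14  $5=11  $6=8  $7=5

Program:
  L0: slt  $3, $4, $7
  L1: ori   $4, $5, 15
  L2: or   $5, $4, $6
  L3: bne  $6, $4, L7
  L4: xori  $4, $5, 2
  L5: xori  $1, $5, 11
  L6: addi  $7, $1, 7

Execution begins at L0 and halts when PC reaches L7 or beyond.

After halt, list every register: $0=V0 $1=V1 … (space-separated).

#0 slt  $3, $4, $7 ; 0/9/15/0/14/11/8/5
#1 ori   $4, $5, 15 ; 0/9/15/0/15/11/8/5
#2 or   $5, $4, $6 ; 0/9/15/0/15/15/8/5
#3 bne  $6, $4, L7 ; 0/9/15/0/15/15/8/5 ; →target
#4 xori  $4, $5, 2 ; 0/9/15/0/13/15/8/5

$0=0 $1=9 $2=15 $3=0 $4=13 $5=15 $6=8 $7=5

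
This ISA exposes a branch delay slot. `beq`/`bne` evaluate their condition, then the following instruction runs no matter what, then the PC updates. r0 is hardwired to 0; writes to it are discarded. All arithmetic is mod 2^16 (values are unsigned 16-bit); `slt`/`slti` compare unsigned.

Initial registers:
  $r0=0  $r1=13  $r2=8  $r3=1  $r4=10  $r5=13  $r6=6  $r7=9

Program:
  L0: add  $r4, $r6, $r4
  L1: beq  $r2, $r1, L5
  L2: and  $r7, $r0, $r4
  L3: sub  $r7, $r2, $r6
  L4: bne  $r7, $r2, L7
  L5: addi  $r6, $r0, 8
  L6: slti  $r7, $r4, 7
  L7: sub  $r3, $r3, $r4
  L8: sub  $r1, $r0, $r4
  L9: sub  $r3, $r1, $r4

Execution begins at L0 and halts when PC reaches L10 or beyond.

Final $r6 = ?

8

  step pc=0: add  $r4, $r6, $r4  regs=(0,13,8,1,16,13,6,9)
  step pc=1: beq  $r2, $r1, L5  cond=F  regs=(0,13,8,1,16,13,6,9)
  step pc=2: and  $r7, $r0, $r4  regs=(0,13,8,1,16,13,6,0)
  step pc=3: sub  $r7, $r2, $r6  regs=(0,13,8,1,16,13,6,2)
  step pc=4: bne  $r7, $r2, L7  cond=T  regs=(0,13,8,1,16,13,6,2)
  step pc=5: addi  $r6, $r0, 8  regs=(0,13,8,1,16,13,8,2)
  step pc=7: sub  $r3, $r3, $r4  regs=(0,13,8,65521,16,13,8,2)
  step pc=8: sub  $r1, $r0, $r4  regs=(0,65520,8,65521,16,13,8,2)
  step pc=9: sub  $r3, $r1, $r4  regs=(0,65520,8,65504,16,13,8,2)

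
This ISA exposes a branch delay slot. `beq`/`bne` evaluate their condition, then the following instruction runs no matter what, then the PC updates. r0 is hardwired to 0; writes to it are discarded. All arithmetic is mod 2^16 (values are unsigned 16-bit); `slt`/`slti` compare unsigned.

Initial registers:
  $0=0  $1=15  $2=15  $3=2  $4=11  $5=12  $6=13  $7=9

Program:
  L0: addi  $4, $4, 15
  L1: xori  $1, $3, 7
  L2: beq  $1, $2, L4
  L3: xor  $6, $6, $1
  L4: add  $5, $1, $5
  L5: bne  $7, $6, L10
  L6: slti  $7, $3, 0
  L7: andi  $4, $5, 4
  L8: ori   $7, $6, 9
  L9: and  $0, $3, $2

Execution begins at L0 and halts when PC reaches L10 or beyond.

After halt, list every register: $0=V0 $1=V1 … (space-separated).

#0 addi  $4, $4, 15 ; 0/15/15/2/26/12/13/9
#1 xori  $1, $3, 7 ; 0/5/15/2/26/12/13/9
#2 beq  $1, $2, L4 ; 0/5/15/2/26/12/13/9 ; →fallthru
#3 xor  $6, $6, $1 ; 0/5/15/2/26/12/8/9
#4 add  $5, $1, $5 ; 0/5/15/2/26/17/8/9
#5 bne  $7, $6, L10 ; 0/5/15/2/26/17/8/9 ; →target
#6 slti  $7, $3, 0 ; 0/5/15/2/26/17/8/0

$0=0 $1=5 $2=15 $3=2 $4=26 $5=17 $6=8 $7=0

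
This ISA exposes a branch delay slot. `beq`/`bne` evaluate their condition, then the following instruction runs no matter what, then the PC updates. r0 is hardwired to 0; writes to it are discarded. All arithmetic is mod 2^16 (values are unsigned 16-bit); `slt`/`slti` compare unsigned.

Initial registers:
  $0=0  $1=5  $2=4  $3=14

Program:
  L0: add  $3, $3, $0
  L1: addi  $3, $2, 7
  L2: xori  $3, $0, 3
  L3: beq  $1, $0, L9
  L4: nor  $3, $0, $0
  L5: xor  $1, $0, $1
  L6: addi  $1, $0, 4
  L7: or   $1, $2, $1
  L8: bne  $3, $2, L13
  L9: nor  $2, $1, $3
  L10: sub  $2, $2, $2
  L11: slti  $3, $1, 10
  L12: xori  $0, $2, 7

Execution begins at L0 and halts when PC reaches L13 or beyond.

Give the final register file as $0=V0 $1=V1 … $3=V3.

#0 add  $3, $3, $0 ; 0/5/4/14
#1 addi  $3, $2, 7 ; 0/5/4/11
#2 xori  $3, $0, 3 ; 0/5/4/3
#3 beq  $1, $0, L9 ; 0/5/4/3 ; →fallthru
#4 nor  $3, $0, $0 ; 0/5/4/65535
#5 xor  $1, $0, $1 ; 0/5/4/65535
#6 addi  $1, $0, 4 ; 0/4/4/65535
#7 or   $1, $2, $1 ; 0/4/4/65535
#8 bne  $3, $2, L13 ; 0/4/4/65535 ; →target
#9 nor  $2, $1, $3 ; 0/4/0/65535

$0=0 $1=4 $2=0 $3=65535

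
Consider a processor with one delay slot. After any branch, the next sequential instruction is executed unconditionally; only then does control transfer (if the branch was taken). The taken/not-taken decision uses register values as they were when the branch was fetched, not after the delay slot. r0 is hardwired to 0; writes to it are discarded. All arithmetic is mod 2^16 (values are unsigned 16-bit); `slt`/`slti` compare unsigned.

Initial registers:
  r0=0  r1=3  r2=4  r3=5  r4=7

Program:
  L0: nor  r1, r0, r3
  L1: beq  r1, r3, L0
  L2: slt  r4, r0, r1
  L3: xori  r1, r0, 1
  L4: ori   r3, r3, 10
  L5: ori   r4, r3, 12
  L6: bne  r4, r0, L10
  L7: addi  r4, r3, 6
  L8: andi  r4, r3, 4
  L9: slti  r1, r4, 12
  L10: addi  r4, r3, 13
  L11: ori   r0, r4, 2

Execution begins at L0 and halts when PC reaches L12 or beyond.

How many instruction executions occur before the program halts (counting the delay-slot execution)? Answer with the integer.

10

  step pc=0: nor  r1, r0, r3  regs=(0,65530,4,5,7)
  step pc=1: beq  r1, r3, L0  cond=F  regs=(0,65530,4,5,7)
  step pc=2: slt  r4, r0, r1  regs=(0,65530,4,5,1)
  step pc=3: xori  r1, r0, 1  regs=(0,1,4,5,1)
  step pc=4: ori   r3, r3, 10  regs=(0,1,4,15,1)
  step pc=5: ori   r4, r3, 12  regs=(0,1,4,15,15)
  step pc=6: bne  r4, r0, L10  cond=T  regs=(0,1,4,15,15)
  step pc=7: addi  r4, r3, 6  regs=(0,1,4,15,21)
  step pc=10: addi  r4, r3, 13  regs=(0,1,4,15,28)
  step pc=11: ori   r0, r4, 2  regs=(0,1,4,15,28)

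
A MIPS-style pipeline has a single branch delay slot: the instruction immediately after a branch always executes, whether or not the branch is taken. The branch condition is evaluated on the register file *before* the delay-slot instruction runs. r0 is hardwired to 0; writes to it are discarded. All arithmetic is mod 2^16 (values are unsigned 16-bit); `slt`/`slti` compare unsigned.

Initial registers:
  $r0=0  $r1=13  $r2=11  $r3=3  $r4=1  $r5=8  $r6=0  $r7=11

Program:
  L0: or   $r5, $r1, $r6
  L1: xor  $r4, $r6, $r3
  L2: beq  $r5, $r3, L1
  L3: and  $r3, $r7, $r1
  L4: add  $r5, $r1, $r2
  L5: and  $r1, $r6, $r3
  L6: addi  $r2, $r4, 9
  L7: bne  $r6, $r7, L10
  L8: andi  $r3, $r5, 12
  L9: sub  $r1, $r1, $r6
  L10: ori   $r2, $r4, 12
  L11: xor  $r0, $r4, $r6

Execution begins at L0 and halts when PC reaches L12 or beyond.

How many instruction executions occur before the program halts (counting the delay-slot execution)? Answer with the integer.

[0] or   $r5, $r1, $r6  →  {$r0:0, $r1:13, $r2:11, $r3:3, $r4:1, $r5:13, $r6:0, $r7:11}
[1] xor  $r4, $r6, $r3  →  {$r0:0, $r1:13, $r2:11, $r3:3, $r4:3, $r5:13, $r6:0, $r7:11}
[2] beq  $r5, $r3, L1  →  {$r0:0, $r1:13, $r2:11, $r3:3, $r4:3, $r5:13, $r6:0, $r7:11}  ⟨branch fallthrough⟩
[3] and  $r3, $r7, $r1  →  {$r0:0, $r1:13, $r2:11, $r3:9, $r4:3, $r5:13, $r6:0, $r7:11}
[4] add  $r5, $r1, $r2  →  {$r0:0, $r1:13, $r2:11, $r3:9, $r4:3, $r5:24, $r6:0, $r7:11}
[5] and  $r1, $r6, $r3  →  {$r0:0, $r1:0, $r2:11, $r3:9, $r4:3, $r5:24, $r6:0, $r7:11}
[6] addi  $r2, $r4, 9  →  {$r0:0, $r1:0, $r2:12, $r3:9, $r4:3, $r5:24, $r6:0, $r7:11}
[7] bne  $r6, $r7, L10  →  {$r0:0, $r1:0, $r2:12, $r3:9, $r4:3, $r5:24, $r6:0, $r7:11}  ⟨branch taken⟩
[8] andi  $r3, $r5, 12  →  {$r0:0, $r1:0, $r2:12, $r3:8, $r4:3, $r5:24, $r6:0, $r7:11}
[10] ori   $r2, $r4, 12  →  {$r0:0, $r1:0, $r2:15, $r3:8, $r4:3, $r5:24, $r6:0, $r7:11}
[11] xor  $r0, $r4, $r6  →  {$r0:0, $r1:0, $r2:15, $r3:8, $r4:3, $r5:24, $r6:0, $r7:11}

11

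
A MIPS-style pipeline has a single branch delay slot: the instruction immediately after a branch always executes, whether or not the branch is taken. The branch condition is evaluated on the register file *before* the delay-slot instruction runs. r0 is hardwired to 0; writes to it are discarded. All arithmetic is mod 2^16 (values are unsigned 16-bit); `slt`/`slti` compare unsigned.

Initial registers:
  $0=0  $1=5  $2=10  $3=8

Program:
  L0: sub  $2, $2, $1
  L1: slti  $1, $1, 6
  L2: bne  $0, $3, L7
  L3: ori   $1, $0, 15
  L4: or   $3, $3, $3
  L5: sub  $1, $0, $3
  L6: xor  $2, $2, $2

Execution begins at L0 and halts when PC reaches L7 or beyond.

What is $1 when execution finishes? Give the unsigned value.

15

[0] sub  $2, $2, $1  →  {$0:0, $1:5, $2:5, $3:8}
[1] slti  $1, $1, 6  →  {$0:0, $1:1, $2:5, $3:8}
[2] bne  $0, $3, L7  →  {$0:0, $1:1, $2:5, $3:8}  ⟨branch taken⟩
[3] ori   $1, $0, 15  →  {$0:0, $1:15, $2:5, $3:8}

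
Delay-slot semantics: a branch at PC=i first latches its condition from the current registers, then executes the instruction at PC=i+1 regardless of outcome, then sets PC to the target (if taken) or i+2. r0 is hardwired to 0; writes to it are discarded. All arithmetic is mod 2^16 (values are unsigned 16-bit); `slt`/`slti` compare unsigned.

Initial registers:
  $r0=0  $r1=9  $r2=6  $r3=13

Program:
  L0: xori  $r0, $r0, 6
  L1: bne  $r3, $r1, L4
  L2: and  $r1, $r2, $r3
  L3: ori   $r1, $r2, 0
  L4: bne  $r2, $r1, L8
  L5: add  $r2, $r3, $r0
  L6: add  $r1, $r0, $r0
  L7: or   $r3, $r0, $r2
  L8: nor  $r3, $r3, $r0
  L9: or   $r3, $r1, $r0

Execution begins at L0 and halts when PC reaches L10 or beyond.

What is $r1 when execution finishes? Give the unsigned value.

[0] xori  $r0, $r0, 6  →  {$r0:0, $r1:9, $r2:6, $r3:13}
[1] bne  $r3, $r1, L4  →  {$r0:0, $r1:9, $r2:6, $r3:13}  ⟨branch taken⟩
[2] and  $r1, $r2, $r3  →  {$r0:0, $r1:4, $r2:6, $r3:13}
[4] bne  $r2, $r1, L8  →  {$r0:0, $r1:4, $r2:6, $r3:13}  ⟨branch taken⟩
[5] add  $r2, $r3, $r0  →  {$r0:0, $r1:4, $r2:13, $r3:13}
[8] nor  $r3, $r3, $r0  →  {$r0:0, $r1:4, $r2:13, $r3:65522}
[9] or   $r3, $r1, $r0  →  {$r0:0, $r1:4, $r2:13, $r3:4}

4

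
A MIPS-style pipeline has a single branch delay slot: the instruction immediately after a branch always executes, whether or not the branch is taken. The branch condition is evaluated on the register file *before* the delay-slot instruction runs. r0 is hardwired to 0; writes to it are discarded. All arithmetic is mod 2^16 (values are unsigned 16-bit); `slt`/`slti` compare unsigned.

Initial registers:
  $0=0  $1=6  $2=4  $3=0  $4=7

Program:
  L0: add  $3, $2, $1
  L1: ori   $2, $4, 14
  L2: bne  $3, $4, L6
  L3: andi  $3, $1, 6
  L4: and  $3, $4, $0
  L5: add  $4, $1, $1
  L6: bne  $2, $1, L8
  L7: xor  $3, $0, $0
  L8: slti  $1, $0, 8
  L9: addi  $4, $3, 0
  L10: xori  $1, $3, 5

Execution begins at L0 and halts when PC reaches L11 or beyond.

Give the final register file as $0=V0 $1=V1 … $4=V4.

$0=0 $1=5 $2=15 $3=0 $4=0

#0 add  $3, $2, $1 ; 0/6/4/10/7
#1 ori   $2, $4, 14 ; 0/6/15/10/7
#2 bne  $3, $4, L6 ; 0/6/15/10/7 ; →target
#3 andi  $3, $1, 6 ; 0/6/15/6/7
#6 bne  $2, $1, L8 ; 0/6/15/6/7 ; →target
#7 xor  $3, $0, $0 ; 0/6/15/0/7
#8 slti  $1, $0, 8 ; 0/1/15/0/7
#9 addi  $4, $3, 0 ; 0/1/15/0/0
#10 xori  $1, $3, 5 ; 0/5/15/0/0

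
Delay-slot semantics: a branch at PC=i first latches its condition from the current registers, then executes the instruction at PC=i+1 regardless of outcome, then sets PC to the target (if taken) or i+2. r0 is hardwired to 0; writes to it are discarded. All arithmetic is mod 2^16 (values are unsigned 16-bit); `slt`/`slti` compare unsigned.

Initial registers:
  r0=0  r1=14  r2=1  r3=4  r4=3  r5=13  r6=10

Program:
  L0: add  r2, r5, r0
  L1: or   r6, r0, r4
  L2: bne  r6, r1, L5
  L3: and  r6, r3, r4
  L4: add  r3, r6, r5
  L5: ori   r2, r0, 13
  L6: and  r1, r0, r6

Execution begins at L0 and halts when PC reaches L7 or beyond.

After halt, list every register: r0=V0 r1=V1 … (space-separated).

#0 add  r2, r5, r0 ; 0/14/13/4/3/13/10
#1 or   r6, r0, r4 ; 0/14/13/4/3/13/3
#2 bne  r6, r1, L5 ; 0/14/13/4/3/13/3 ; →target
#3 and  r6, r3, r4 ; 0/14/13/4/3/13/0
#5 ori   r2, r0, 13 ; 0/14/13/4/3/13/0
#6 and  r1, r0, r6 ; 0/0/13/4/3/13/0

r0=0 r1=0 r2=13 r3=4 r4=3 r5=13 r6=0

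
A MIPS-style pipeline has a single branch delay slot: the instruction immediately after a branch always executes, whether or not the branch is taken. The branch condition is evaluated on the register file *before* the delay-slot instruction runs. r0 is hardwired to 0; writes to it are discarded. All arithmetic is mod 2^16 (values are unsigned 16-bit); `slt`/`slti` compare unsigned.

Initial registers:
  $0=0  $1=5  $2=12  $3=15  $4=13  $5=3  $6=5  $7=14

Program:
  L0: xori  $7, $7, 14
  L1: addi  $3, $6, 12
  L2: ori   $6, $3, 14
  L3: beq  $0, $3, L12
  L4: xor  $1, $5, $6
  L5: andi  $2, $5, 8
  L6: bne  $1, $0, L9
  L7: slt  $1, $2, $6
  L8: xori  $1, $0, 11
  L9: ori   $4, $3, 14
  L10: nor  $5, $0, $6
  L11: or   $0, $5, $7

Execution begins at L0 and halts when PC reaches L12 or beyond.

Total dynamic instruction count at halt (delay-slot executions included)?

[0] xori  $7, $7, 14  →  {$0:0, $1:5, $2:12, $3:15, $4:13, $5:3, $6:5, $7:0}
[1] addi  $3, $6, 12  →  {$0:0, $1:5, $2:12, $3:17, $4:13, $5:3, $6:5, $7:0}
[2] ori   $6, $3, 14  →  {$0:0, $1:5, $2:12, $3:17, $4:13, $5:3, $6:31, $7:0}
[3] beq  $0, $3, L12  →  {$0:0, $1:5, $2:12, $3:17, $4:13, $5:3, $6:31, $7:0}  ⟨branch fallthrough⟩
[4] xor  $1, $5, $6  →  {$0:0, $1:28, $2:12, $3:17, $4:13, $5:3, $6:31, $7:0}
[5] andi  $2, $5, 8  →  {$0:0, $1:28, $2:0, $3:17, $4:13, $5:3, $6:31, $7:0}
[6] bne  $1, $0, L9  →  {$0:0, $1:28, $2:0, $3:17, $4:13, $5:3, $6:31, $7:0}  ⟨branch taken⟩
[7] slt  $1, $2, $6  →  {$0:0, $1:1, $2:0, $3:17, $4:13, $5:3, $6:31, $7:0}
[9] ori   $4, $3, 14  →  {$0:0, $1:1, $2:0, $3:17, $4:31, $5:3, $6:31, $7:0}
[10] nor  $5, $0, $6  →  {$0:0, $1:1, $2:0, $3:17, $4:31, $5:65504, $6:31, $7:0}
[11] or   $0, $5, $7  →  {$0:0, $1:1, $2:0, $3:17, $4:31, $5:65504, $6:31, $7:0}

11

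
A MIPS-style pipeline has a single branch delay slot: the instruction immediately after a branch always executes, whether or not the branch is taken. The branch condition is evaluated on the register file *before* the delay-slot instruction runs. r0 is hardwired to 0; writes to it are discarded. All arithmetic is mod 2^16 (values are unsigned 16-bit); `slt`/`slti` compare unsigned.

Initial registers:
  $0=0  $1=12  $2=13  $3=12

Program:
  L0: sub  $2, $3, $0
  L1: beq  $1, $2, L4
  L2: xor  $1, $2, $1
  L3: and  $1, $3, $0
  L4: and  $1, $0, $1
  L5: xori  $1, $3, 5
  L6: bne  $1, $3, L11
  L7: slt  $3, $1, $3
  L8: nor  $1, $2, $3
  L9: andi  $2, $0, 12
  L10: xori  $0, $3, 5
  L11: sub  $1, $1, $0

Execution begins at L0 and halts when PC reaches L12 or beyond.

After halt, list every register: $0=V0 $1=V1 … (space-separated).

$0=0 $1=9 $2=12 $3=1

[0] sub  $2, $3, $0  →  {$0:0, $1:12, $2:12, $3:12}
[1] beq  $1, $2, L4  →  {$0:0, $1:12, $2:12, $3:12}  ⟨branch taken⟩
[2] xor  $1, $2, $1  →  {$0:0, $1:0, $2:12, $3:12}
[4] and  $1, $0, $1  →  {$0:0, $1:0, $2:12, $3:12}
[5] xori  $1, $3, 5  →  {$0:0, $1:9, $2:12, $3:12}
[6] bne  $1, $3, L11  →  {$0:0, $1:9, $2:12, $3:12}  ⟨branch taken⟩
[7] slt  $3, $1, $3  →  {$0:0, $1:9, $2:12, $3:1}
[11] sub  $1, $1, $0  →  {$0:0, $1:9, $2:12, $3:1}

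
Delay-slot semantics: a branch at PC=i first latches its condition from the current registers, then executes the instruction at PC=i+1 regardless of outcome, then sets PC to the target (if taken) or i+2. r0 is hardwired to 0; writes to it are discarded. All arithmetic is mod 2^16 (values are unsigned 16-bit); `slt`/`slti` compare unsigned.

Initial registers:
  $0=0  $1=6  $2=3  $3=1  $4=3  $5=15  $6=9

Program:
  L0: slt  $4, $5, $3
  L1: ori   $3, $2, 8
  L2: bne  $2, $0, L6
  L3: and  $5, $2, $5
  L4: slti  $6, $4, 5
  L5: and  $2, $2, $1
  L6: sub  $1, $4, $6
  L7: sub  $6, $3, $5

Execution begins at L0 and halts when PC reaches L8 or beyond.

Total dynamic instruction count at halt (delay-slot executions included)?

  step pc=0: slt  $4, $5, $3  regs=(0,6,3,1,0,15,9)
  step pc=1: ori   $3, $2, 8  regs=(0,6,3,11,0,15,9)
  step pc=2: bne  $2, $0, L6  cond=T  regs=(0,6,3,11,0,15,9)
  step pc=3: and  $5, $2, $5  regs=(0,6,3,11,0,3,9)
  step pc=6: sub  $1, $4, $6  regs=(0,65527,3,11,0,3,9)
  step pc=7: sub  $6, $3, $5  regs=(0,65527,3,11,0,3,8)

6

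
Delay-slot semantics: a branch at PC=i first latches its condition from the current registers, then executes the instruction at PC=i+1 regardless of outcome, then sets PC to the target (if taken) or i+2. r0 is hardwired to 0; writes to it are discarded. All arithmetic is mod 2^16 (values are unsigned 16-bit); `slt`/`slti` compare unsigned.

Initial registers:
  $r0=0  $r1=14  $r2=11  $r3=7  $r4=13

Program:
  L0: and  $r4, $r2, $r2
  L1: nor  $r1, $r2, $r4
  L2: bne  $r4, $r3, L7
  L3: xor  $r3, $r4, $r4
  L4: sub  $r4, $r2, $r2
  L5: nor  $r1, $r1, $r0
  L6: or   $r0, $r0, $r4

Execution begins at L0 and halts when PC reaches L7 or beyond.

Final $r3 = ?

0

#0 and  $r4, $r2, $r2 ; 0/14/11/7/11
#1 nor  $r1, $r2, $r4 ; 0/65524/11/7/11
#2 bne  $r4, $r3, L7 ; 0/65524/11/7/11 ; →target
#3 xor  $r3, $r4, $r4 ; 0/65524/11/0/11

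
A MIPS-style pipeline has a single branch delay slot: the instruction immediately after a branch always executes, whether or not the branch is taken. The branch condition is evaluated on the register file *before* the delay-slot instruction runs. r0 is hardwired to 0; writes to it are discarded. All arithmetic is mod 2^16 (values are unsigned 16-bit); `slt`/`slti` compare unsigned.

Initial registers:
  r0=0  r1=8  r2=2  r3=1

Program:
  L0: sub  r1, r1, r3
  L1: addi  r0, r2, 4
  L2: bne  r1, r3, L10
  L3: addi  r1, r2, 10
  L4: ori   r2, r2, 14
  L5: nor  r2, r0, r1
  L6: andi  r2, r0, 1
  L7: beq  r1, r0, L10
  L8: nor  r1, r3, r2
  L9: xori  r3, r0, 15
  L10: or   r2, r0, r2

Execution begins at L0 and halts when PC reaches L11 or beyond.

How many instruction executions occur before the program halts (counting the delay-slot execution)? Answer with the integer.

5

PC=0  sub  r1, r1, r3        | r0=0 r1=7 r2=2 r3=1
PC=1  addi  r0, r2, 4        | r0=0 r1=7 r2=2 r3=1
PC=2  bne  r1, r3, L10       | r0=0 r1=7 r2=2 r3=1  [TAKEN]
PC=3  addi  r1, r2, 10       | r0=0 r1=12 r2=2 r3=1
PC=10 or   r2, r0, r2        | r0=0 r1=12 r2=2 r3=1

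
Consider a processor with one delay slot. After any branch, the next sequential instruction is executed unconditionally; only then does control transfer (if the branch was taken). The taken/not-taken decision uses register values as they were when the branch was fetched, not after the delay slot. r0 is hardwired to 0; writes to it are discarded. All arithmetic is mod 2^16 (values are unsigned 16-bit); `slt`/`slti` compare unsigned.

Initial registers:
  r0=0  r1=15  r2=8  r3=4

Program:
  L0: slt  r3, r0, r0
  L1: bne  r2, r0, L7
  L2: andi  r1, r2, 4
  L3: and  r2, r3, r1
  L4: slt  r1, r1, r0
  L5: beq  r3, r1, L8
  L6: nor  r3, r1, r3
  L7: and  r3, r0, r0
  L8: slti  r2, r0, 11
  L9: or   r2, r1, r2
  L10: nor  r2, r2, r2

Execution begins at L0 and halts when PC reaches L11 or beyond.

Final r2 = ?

PC=0  slt  r3, r0, r0        | r0=0 r1=15 r2=8 r3=0
PC=1  bne  r2, r0, L7        | r0=0 r1=15 r2=8 r3=0  [TAKEN]
PC=2  andi  r1, r2, 4        | r0=0 r1=0 r2=8 r3=0
PC=7  and  r3, r0, r0        | r0=0 r1=0 r2=8 r3=0
PC=8  slti  r2, r0, 11       | r0=0 r1=0 r2=1 r3=0
PC=9  or   r2, r1, r2        | r0=0 r1=0 r2=1 r3=0
PC=10 nor  r2, r2, r2        | r0=0 r1=0 r2=65534 r3=0

65534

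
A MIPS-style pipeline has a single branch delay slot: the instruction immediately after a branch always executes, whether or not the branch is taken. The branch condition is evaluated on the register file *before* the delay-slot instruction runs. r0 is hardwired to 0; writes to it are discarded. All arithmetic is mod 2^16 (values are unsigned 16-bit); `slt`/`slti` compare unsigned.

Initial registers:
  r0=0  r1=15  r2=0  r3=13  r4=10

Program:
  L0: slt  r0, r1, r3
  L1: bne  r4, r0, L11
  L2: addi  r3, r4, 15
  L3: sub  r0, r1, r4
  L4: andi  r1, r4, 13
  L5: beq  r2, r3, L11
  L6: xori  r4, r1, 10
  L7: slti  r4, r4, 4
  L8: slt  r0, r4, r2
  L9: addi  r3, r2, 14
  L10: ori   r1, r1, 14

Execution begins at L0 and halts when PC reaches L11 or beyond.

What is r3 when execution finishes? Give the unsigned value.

[0] slt  r0, r1, r3  →  {r0:0, r1:15, r2:0, r3:13, r4:10}
[1] bne  r4, r0, L11  →  {r0:0, r1:15, r2:0, r3:13, r4:10}  ⟨branch taken⟩
[2] addi  r3, r4, 15  →  {r0:0, r1:15, r2:0, r3:25, r4:10}

25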